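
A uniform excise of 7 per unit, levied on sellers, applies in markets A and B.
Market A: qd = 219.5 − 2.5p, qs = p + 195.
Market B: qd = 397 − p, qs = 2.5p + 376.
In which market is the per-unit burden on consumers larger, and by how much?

Market A: pre-tax p* = 7, q* = 202; post-tax q = 197; per-unit burden on consumers = 2.
Market B: pre-tax p* = 6, q* = 391; post-tax q = 386; per-unit burden on consumers = 5.
Difference: 2 vs 5 → market B is larger by 3.

Market B, by 3.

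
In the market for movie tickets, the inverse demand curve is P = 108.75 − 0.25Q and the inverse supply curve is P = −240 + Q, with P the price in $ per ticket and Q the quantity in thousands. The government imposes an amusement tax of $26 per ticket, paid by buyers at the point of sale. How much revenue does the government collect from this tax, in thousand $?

Inverting to Q(P) form: Qd = 435 − 4P; Qs = P + 240.
Before the tax: set 435 − 4P = P + 240 → P* = $39, Q* = 279.
With the tax collected from buyers, demand (in seller-price terms) shifts: Qd = 435 − 4(P + 26).
New equilibrium: buyers pay $44.2, suppliers receive $18.2, Q = 258.2. (Wedge: Pb − Ps = 26.)
Revenue = t · Q = 26 · 258.2 = $6713.2.

Tax revenue = $6713.2 thousand.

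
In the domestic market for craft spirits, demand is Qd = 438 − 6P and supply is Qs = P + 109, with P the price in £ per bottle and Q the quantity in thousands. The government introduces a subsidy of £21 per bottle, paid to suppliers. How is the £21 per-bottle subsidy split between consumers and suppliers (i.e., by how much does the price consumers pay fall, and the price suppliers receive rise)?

Consumers gain £3 per bottle; suppliers gain £18 per bottle.

Without the subsidy, 438 − 6P = P + 109 gives 7P = 329, so P* = £47 and Q* = 156.
With a per-unit subsidy paid to suppliers, each receives P + 21 per unit sold, so supply becomes Qs = (P + 21) + 109.
Solving gives Q = 174 with consumers paying £44 and suppliers receiving £65 (the £21 wedge).
Gain to consumers: £3; to suppliers: £18. (They sum to £21.)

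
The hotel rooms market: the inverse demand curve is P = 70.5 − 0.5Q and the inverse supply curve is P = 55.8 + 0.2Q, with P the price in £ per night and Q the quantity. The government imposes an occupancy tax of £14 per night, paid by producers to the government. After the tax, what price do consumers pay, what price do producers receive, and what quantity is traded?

Consumers pay £70; producers receive £56; quantity = 1.

Rewrite in direct form: Qd = 141 − 2P and Qs = 5P − 279.
Before the tax: set 141 − 2P = 5P − 279 → P* = £60, Q* = 21.
With the tax collected from producers, supply shifts: Qs = 5(P − 14) − 279.
New equilibrium: consumers pay £70, producers receive £56, Q = 1. (Wedge: Pb − Ps = 14.)
The less price-elastic side of the market bears the larger share of a per-unit tax.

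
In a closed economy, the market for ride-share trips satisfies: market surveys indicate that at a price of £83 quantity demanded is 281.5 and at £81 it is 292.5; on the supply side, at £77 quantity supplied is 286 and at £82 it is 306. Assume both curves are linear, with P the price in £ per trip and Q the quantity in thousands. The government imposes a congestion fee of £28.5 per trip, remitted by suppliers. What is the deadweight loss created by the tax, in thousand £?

Deadweight loss = £940.5 thousand.

Demand slope: (292.5 − 281.5)/(81 − 83) = -5.5, so Qd = 738 − 5.5P.
Supply slope: (306 − 286)/(82 − 77) = 4, so Qs = 4P − 22.
Without the tax, 738 − 5.5P = 4P − 22 gives 9.5P = 760, so P* = £80 and Q* = 298.
With the tax collected from suppliers, supply shifts: Qs = 4(P − 28.5) − 22.
New equilibrium: consumers pay £92, suppliers receive £63.5, Q = 232. (Wedge: Pb − Ps = 28.5.)
Quantity falls by |ΔQ| = |298 − 232| = 66.
DWL = ½ · t · |ΔQ| = ½ · 28.5 · 66 = £940.5.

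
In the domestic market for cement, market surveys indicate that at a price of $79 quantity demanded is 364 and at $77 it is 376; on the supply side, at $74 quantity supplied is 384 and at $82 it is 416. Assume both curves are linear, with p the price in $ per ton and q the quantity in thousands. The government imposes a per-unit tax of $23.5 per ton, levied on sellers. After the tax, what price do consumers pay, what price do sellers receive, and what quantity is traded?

Demand slope: (376 − 364)/(77 − 79) = -6, so qd = 838 − 6p.
Supply slope: (416 − 384)/(82 − 74) = 4, so qs = 4p + 88.
Without the tax, 838 − 6p = 4p + 88 gives 10p = 750, so p* = $75 and q* = 388.
With the tax collected from sellers, supply shifts: qs = 4(p − 23.5) + 88.
Solving gives q = 331.6 with consumers paying $84.4 and sellers receiving $60.9 (the $23.5 wedge).
The less price-elastic side of the market bears the larger share of a per-unit tax.

Consumers pay $84.4; sellers receive $60.9; quantity = 331.6.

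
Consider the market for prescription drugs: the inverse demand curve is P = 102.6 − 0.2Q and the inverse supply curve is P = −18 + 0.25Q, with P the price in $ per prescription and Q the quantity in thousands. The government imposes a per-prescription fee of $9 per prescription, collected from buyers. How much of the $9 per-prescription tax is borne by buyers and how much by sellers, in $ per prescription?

Inverting to Q(P) form: Qd = 513 − 5P; Qs = 4P + 72.
Without the tax, 513 − 5P = 4P + 72 gives 9P = 441, so P* = $49 and Q* = 268.
With the tax collected from buyers, demand (in seller-price terms) shifts: Qd = 513 − 5(P + 9).
Solving gives Q = 248 with buyers paying $53 and sellers receiving $44 (the $9 wedge).
Burden on buyers: $4; on sellers: $5. (They sum to $9.)
The less price-elastic side of the market bears the larger share of a per-unit tax.

Buyers bear $4 per prescription; sellers bear $5 per prescription.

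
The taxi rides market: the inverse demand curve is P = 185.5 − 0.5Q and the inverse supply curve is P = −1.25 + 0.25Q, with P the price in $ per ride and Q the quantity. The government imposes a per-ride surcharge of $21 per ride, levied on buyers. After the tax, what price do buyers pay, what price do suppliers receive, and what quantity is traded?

Rewrite in direct form: Qd = 371 − 2P and Qs = 4P + 5.
Before the tax: set 371 − 2P = 4P + 5 → P* = $61, Q* = 249.
With the tax collected from buyers, demand (in seller-price terms) shifts: Qd = 371 − 2(P + 21).
New equilibrium: buyers pay $75, suppliers receive $54, Q = 221. (Wedge: Pb − Ps = 21.)
The less price-elastic side of the market bears the larger share of a per-unit tax.

Buyers pay $75; suppliers receive $54; quantity = 221.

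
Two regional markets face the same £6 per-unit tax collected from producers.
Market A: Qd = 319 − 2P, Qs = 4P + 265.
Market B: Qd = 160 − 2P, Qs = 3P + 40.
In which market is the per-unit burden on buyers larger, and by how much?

Market A, by £0.4.

Market A: pre-tax P* = £9, Q* = 301; post-tax Q = 293; per-unit burden on buyers = £4.
Market B: pre-tax P* = £24, Q* = 112; post-tax Q = 104.8; per-unit burden on buyers = £3.6.
Difference: £4 vs £3.6 → market A is larger by £0.4.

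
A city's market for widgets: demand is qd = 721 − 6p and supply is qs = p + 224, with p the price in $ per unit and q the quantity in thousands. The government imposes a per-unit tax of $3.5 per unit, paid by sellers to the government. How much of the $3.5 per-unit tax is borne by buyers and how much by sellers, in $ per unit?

Buyers bear $0.5 per unit; sellers bear $3 per unit.

Without the tax, 721 − 6p = p + 224 gives 7p = 497, so p* = $71 and q* = 295.
With the tax collected from sellers, supply shifts: qs = (p − 3.5) + 224.
New equilibrium: buyers pay $71.5, sellers receive $68, q = 292. (Wedge: pb − ps = 3.5.)
Burden on buyers: $0.5; on sellers: $3. (They sum to $3.5.)
The less price-elastic side of the market bears the larger share of a per-unit tax.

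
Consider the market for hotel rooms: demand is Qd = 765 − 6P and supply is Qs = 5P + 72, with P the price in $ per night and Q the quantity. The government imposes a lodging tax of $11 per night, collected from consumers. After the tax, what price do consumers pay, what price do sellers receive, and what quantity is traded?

Consumers pay $68; sellers receive $57; quantity = 357.

Before the tax: set 765 − 6P = 5P + 72 → P* = $63, Q* = 387.
With the tax collected from consumers, demand (in seller-price terms) shifts: Qd = 765 − 6(P + 11).
Solving gives Q = 357 with consumers paying $68 and sellers receiving $57 (the $11 wedge).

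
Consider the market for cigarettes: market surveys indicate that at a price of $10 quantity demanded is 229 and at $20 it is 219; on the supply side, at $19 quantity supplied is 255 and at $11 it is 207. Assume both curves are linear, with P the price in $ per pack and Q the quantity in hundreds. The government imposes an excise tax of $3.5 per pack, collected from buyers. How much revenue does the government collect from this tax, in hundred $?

Tax revenue = $777 hundred.

Demand slope: (219 − 229)/(20 − 10) = -1, so Qd = 239 − P.
Supply slope: (207 − 255)/(11 − 19) = 6, so Qs = 6P + 141.
Before the tax: set 239 − P = 6P + 141 → P* = $14, Q* = 225.
With the tax collected from buyers, demand (in seller-price terms) shifts: Qd = 239 − (P + 3.5).
New equilibrium: buyers pay $17, producers receive $13.5, Q = 222. (Wedge: Pb − Ps = 3.5.)
Revenue = t · Q = 3.5 · 222 = $777.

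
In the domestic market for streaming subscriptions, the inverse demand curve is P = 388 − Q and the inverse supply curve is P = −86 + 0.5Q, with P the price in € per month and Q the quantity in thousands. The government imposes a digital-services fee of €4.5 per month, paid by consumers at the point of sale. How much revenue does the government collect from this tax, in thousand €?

Tax revenue = €1408.5 thousand.

Rewrite in direct form: Qd = 388 − P and Qs = 2P + 172.
Before the tax: set 388 − P = 2P + 172 → P* = €72, Q* = 316.
With the tax collected from consumers, demand (in seller-price terms) shifts: Qd = 388 − (P + 4.5).
Solving gives Q = 313 with consumers paying €75 and producers receiving €70.5 (the €4.5 wedge).
Revenue = t · Q = 4.5 · 313 = €1408.5.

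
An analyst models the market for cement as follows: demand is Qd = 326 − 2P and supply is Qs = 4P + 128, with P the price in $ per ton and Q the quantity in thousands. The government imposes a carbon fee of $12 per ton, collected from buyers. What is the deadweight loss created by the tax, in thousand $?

Deadweight loss = $96 thousand.

Before the tax: set 326 − 2P = 4P + 128 → P* = $33, Q* = 260.
With the tax collected from buyers, demand (in seller-price terms) shifts: Qd = 326 − 2(P + 12).
New equilibrium: buyers pay $41, producers receive $29, Q = 244. (Wedge: Pb − Ps = 12.)
Quantity falls by |ΔQ| = |260 − 244| = 16.
DWL = ½ · t · |ΔQ| = ½ · 12 · 16 = $96.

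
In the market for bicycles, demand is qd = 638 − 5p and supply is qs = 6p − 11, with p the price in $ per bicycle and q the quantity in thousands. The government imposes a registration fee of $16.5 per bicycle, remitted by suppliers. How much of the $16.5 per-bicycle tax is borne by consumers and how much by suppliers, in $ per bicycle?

Consumers bear $9 per bicycle; suppliers bear $7.5 per bicycle.

Without the tax, 638 − 5p = 6p − 11 gives 11p = 649, so p* = $59 and q* = 343.
With the tax collected from suppliers, supply shifts: qs = 6(p − 16.5) − 11.
Solving gives q = 298 with consumers paying $68 and suppliers receiving $51.5 (the $16.5 wedge).
Burden on consumers: $9; on suppliers: $7.5. (They sum to $16.5.)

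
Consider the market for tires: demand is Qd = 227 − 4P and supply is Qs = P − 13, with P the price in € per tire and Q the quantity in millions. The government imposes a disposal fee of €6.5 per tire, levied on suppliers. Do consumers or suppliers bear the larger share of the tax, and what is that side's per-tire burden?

Suppliers bear the larger share: €5.2 per tire.

Before the tax: set 227 − 4P = P − 13 → P* = €48, Q* = 35.
With the tax collected from suppliers, supply shifts: Qs = (P − 6.5) − 13.
New equilibrium: consumers pay €49.3, suppliers receive €42.8, Q = 29.8. (Wedge: Pb − Ps = 6.5.)
Per-tire burden: consumers €1.3, suppliers €5.2.
Suppliers take the larger share because supply is less price-elastic here (demand slope 4 vs supply slope 1).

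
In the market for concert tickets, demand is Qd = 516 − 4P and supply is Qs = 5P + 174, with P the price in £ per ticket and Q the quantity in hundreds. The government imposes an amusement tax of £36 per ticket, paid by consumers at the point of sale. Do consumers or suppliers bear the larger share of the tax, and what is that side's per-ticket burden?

Without the tax, 516 − 4P = 5P + 174 gives 9P = 342, so P* = £38 and Q* = 364.
With the tax collected from consumers, demand (in seller-price terms) shifts: Qd = 516 − 4(P + 36).
New equilibrium: consumers pay £58, suppliers receive £22, Q = 284. (Wedge: Pb − Ps = 36.)
Per-ticket burden: consumers £20, suppliers £16.
Consumers take the larger share because demand is less price-elastic here (demand slope 4 vs supply slope 5).
The less price-elastic side of the market bears the larger share of a per-unit tax.

Consumers bear the larger share: £20 per ticket.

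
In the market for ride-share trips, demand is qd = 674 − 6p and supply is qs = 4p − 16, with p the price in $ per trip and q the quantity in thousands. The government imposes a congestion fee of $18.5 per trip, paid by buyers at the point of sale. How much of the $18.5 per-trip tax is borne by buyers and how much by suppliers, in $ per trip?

Buyers bear $7.4 per trip; suppliers bear $11.1 per trip.

Before the tax: set 674 − 6p = 4p − 16 → p* = $69, q* = 260.
With the tax collected from buyers, demand (in seller-price terms) shifts: qd = 674 − 6(p + 18.5).
Solving gives q = 215.6 with buyers paying $76.4 and suppliers receiving $57.9 (the $18.5 wedge).
Burden on buyers: $7.4; on suppliers: $11.1. (They sum to $18.5.)
The less price-elastic side of the market bears the larger share of a per-unit tax.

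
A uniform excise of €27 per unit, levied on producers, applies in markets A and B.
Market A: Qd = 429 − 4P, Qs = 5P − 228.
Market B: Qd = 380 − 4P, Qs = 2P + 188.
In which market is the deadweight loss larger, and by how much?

Market A: pre-tax P* = €73, Q* = 137; post-tax Q = 77; deadweight loss = €810.
Market B: pre-tax P* = €32, Q* = 252; post-tax Q = 216; deadweight loss = €486.
Difference: €810 vs €486 → market A is larger by €324.

Market A, by €324.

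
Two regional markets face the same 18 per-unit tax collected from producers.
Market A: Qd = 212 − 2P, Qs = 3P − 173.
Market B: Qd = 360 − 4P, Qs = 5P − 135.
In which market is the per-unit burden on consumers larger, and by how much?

Market A, by 0.8.

Market A: pre-tax P* = 77, Q* = 58; post-tax Q = 36.4; per-unit burden on consumers = 10.8.
Market B: pre-tax P* = 55, Q* = 140; post-tax Q = 100; per-unit burden on consumers = 10.
Difference: 10.8 vs 10 → market A is larger by 0.8.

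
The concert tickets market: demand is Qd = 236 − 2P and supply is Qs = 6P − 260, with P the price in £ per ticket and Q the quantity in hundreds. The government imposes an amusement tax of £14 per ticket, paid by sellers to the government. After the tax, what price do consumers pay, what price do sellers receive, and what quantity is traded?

Before the tax: set 236 − 2P = 6P − 260 → P* = £62, Q* = 112.
With the tax collected from sellers, supply shifts: Qs = 6(P − 14) − 260.
Solving gives Q = 91 with consumers paying £72.5 and sellers receiving £58.5 (the £14 wedge).
The less price-elastic side of the market bears the larger share of a per-unit tax.

Consumers pay £72.5; sellers receive £58.5; quantity = 91.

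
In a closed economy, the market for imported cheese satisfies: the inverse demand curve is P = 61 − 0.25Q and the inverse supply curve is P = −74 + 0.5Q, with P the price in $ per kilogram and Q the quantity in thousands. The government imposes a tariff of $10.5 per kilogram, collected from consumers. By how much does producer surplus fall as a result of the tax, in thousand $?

Producer surplus falls by $1211 thousand.

Rewrite in direct form: Qd = 244 − 4P and Qs = 2P + 148.
Without the tax, 244 − 4P = 2P + 148 gives 6P = 96, so P* = $16 and Q* = 180.
With the tax collected from consumers, demand (in seller-price terms) shifts: Qd = 244 − 4(P + 10.5).
Solving gives Q = 166 with consumers paying $19.5 and suppliers receiving $9 (the $10.5 wedge).
ΔPS is the trapezoid between Q = 166 and Q = 180 of height $7: ½ · (180 + 166) · 7 = $1211.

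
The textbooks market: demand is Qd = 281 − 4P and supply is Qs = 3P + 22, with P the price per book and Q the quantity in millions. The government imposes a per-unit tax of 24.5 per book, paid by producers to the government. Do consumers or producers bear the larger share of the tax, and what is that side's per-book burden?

Producers bear the larger share: 14 per book.

Without the tax, 281 − 4P = 3P + 22 gives 7P = 259, so P* = 37 and Q* = 133.
With the tax collected from producers, supply shifts: Qs = 3(P − 24.5) + 22.
Solving gives Q = 91 with consumers paying 47.5 and producers receiving 23 (the 24.5 wedge).
Per-book burden: consumers 10.5, producers 14.
Producers take the larger share because supply is less price-elastic here (demand slope 4 vs supply slope 3).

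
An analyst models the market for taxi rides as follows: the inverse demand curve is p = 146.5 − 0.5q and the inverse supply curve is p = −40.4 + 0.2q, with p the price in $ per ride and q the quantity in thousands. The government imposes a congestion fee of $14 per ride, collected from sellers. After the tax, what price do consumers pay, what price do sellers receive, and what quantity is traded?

Consumers pay $23; sellers receive $9; quantity = 247.

Inverting to q(p) form: qd = 293 − 2p; qs = 5p + 202.
Before the tax: set 293 − 2p = 5p + 202 → p* = $13, q* = 267.
With the tax collected from sellers, supply shifts: qs = 5(p − 14) + 202.
New equilibrium: consumers pay $23, sellers receive $9, q = 247. (Wedge: pb − ps = 14.)
The less price-elastic side of the market bears the larger share of a per-unit tax.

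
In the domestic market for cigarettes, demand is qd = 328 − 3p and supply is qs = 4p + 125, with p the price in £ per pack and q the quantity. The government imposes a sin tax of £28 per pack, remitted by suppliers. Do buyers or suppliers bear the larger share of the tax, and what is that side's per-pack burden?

Without the tax, 328 − 3p = 4p + 125 gives 7p = 203, so p* = £29 and q* = 241.
With the tax collected from suppliers, supply shifts: qs = 4(p − 28) + 125.
New equilibrium: buyers pay £45, suppliers receive £17, q = 193. (Wedge: pb − ps = 28.)
Per-pack burden: buyers £16, suppliers £12.
Buyers take the larger share because demand is less price-elastic here (demand slope 3 vs supply slope 4).

Buyers bear the larger share: £16 per pack.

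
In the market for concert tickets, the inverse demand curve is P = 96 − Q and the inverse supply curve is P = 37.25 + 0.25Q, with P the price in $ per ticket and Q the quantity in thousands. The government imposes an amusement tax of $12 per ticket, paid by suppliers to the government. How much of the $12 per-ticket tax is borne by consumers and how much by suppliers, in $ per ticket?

Inverting to Q(P) form: Qd = 96 − P; Qs = 4P − 149.
Before the tax: set 96 − P = 4P − 149 → P* = $49, Q* = 47.
With the tax collected from suppliers, supply shifts: Qs = 4(P − 12) − 149.
Solving gives Q = 37.4 with consumers paying $58.6 and suppliers receiving $46.6 (the $12 wedge).
Burden on consumers: $9.6; on suppliers: $2.4. (They sum to $12.)

Consumers bear $9.6 per ticket; suppliers bear $2.4 per ticket.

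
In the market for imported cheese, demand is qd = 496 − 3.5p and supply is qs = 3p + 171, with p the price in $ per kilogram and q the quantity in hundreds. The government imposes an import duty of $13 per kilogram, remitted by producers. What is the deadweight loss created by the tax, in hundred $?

Before the tax: set 496 − 3.5p = 3p + 171 → p* = $50, q* = 321.
With the tax collected from producers, supply shifts: qs = 3(p − 13) + 171.
New equilibrium: consumers pay $56, producers receive $43, q = 300. (Wedge: pb − ps = 13.)
Quantity falls by |ΔQ| = |321 − 300| = 21.
DWL = ½ · t · |ΔQ| = ½ · 13 · 21 = $136.5.

Deadweight loss = $136.5 hundred.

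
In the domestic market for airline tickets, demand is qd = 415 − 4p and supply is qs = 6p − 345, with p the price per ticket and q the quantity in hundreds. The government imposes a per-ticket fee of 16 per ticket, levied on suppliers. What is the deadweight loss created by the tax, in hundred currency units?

Without the tax, 415 − 4p = 6p − 345 gives 10p = 760, so p* = 76 and q* = 111.
With the tax collected from suppliers, supply shifts: qs = 6(p − 16) − 345.
Solving gives q = 72.6 with consumers paying 85.6 and suppliers receiving 69.6 (the 16 wedge).
Quantity falls by |ΔQ| = |111 − 72.6| = 38.4.
DWL = ½ · t · |ΔQ| = ½ · 16 · 38.4 = 307.2.

Deadweight loss = 307.2 hundred.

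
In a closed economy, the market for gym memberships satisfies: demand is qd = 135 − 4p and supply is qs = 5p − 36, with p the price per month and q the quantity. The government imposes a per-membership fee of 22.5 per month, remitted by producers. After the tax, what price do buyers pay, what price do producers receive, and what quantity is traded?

Without the tax, 135 − 4p = 5p − 36 gives 9p = 171, so p* = 19 and q* = 59.
With the tax collected from producers, supply shifts: qs = 5(p − 22.5) − 36.
New equilibrium: buyers pay 31.5, producers receive 9, q = 9. (Wedge: pb − ps = 22.5.)
The less price-elastic side of the market bears the larger share of a per-unit tax.

Buyers pay 31.5; producers receive 9; quantity = 9.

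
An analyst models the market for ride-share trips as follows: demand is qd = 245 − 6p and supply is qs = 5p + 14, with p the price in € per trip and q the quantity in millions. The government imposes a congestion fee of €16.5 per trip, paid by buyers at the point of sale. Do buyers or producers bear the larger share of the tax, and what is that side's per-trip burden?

Without the tax, 245 − 6p = 5p + 14 gives 11p = 231, so p* = €21 and q* = 119.
With the tax collected from buyers, demand (in seller-price terms) shifts: qd = 245 − 6(p + 16.5).
Solving gives q = 74 with buyers paying €28.5 and producers receiving €12 (the €16.5 wedge).
Per-trip burden: buyers €7.5, producers €9.
Producers take the larger share because supply is less price-elastic here (demand slope 6 vs supply slope 5).

Producers bear the larger share: €9 per trip.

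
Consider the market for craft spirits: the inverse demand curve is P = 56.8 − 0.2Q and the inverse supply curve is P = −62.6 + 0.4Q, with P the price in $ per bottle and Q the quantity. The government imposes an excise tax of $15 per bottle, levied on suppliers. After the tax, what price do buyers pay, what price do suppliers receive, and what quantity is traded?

Buyers pay $22; suppliers receive $7; quantity = 174.

Inverting to Q(P) form: Qd = 284 − 5P; Qs = 2.5P + 156.5.
Before the tax: set 284 − 5P = 2.5P + 156.5 → P* = $17, Q* = 199.
With the tax collected from suppliers, supply shifts: Qs = 2.5(P − 15) + 156.5.
Solving gives Q = 174 with buyers paying $22 and suppliers receiving $7 (the $15 wedge).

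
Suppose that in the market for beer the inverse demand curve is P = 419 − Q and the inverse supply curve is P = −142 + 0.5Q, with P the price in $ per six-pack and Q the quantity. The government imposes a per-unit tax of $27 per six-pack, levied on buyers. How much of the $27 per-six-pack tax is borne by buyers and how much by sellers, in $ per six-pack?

Inverting to Q(P) form: Qd = 419 − P; Qs = 2P + 284.
Without the tax, 419 − P = 2P + 284 gives 3P = 135, so P* = $45 and Q* = 374.
With the tax collected from buyers, demand (in seller-price terms) shifts: Qd = 419 − (P + 27).
New equilibrium: buyers pay $63, sellers receive $36, Q = 356. (Wedge: Pb − Ps = 27.)
Burden on buyers: $18; on sellers: $9. (They sum to $27.)
The less price-elastic side of the market bears the larger share of a per-unit tax.

Buyers bear $18 per six-pack; sellers bear $9 per six-pack.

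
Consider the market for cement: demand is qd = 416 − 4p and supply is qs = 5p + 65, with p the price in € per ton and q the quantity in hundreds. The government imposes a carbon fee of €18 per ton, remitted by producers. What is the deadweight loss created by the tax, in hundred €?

Without the tax, 416 − 4p = 5p + 65 gives 9p = 351, so p* = €39 and q* = 260.
With the tax collected from producers, supply shifts: qs = 5(p − 18) + 65.
New equilibrium: buyers pay €49, producers receive €31, q = 220. (Wedge: pb − ps = 18.)
Quantity falls by |ΔQ| = |260 − 220| = 40.
DWL = ½ · t · |ΔQ| = ½ · 18 · 40 = €360.

Deadweight loss = €360 hundred.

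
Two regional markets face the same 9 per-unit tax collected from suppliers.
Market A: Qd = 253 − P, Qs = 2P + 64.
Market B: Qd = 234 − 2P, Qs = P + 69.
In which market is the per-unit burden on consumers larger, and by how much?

Market A: pre-tax P* = 63, Q* = 190; post-tax Q = 184; per-unit burden on consumers = 6.
Market B: pre-tax P* = 55, Q* = 124; post-tax Q = 118; per-unit burden on consumers = 3.
Difference: 6 vs 3 → market A is larger by 3.

Market A, by 3.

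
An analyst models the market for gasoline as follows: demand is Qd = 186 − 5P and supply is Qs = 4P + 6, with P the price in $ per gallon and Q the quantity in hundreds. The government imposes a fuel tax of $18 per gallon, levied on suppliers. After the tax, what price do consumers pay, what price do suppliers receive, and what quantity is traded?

Consumers pay $28; suppliers receive $10; quantity = 46.

Before the tax: set 186 − 5P = 4P + 6 → P* = $20, Q* = 86.
With the tax collected from suppliers, supply shifts: Qs = 4(P − 18) + 6.
Solving gives Q = 46 with consumers paying $28 and suppliers receiving $10 (the $18 wedge).
The less price-elastic side of the market bears the larger share of a per-unit tax.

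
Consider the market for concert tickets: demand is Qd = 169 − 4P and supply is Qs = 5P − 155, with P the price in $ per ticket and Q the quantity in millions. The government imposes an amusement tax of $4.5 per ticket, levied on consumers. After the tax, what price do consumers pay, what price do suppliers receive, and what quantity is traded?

Without the tax, 169 − 4P = 5P − 155 gives 9P = 324, so P* = $36 and Q* = 25.
With the tax collected from consumers, demand (in seller-price terms) shifts: Qd = 169 − 4(P + 4.5).
New equilibrium: consumers pay $38.5, suppliers receive $34, Q = 15. (Wedge: Pb − Ps = 4.5.)

Consumers pay $38.5; suppliers receive $34; quantity = 15.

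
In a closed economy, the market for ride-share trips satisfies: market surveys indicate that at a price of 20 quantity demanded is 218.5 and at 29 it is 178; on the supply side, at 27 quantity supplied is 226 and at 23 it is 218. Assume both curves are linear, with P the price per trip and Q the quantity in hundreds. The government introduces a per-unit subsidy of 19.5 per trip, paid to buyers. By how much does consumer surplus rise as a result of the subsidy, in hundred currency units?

Consumer surplus rises by 1365 hundred.

Demand slope: (178 − 218.5)/(29 − 20) = -4.5, so Qd = 308.5 − 4.5P.
Supply slope: (218 − 226)/(23 − 27) = 2, so Qs = 2P + 172.
Before the subsidy: set 308.5 − 4.5P = 2P + 172 → P* = 21, Q* = 214.
With a per-unit subsidy paid to buyers, each effectively pays P − 19.5, so demand becomes Qd = 308.5 − 4.5(P − 19.5).
Solving gives Q = 241 with buyers paying 15 and producers receiving 34.5 (the 19.5 wedge).
ΔCS is the trapezoid between Q = 241 and Q = 214 of height 6: ½ · (214 + 241) · 6 = 1365.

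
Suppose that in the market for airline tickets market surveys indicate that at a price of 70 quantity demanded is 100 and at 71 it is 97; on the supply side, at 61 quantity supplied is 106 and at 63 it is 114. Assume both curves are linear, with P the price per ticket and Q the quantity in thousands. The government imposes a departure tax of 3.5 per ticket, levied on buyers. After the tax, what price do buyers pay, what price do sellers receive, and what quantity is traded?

Buyers pay 66; sellers receive 62.5; quantity = 112.

Demand slope: (97 − 100)/(71 − 70) = -3, so Qd = 310 − 3P.
Supply slope: (114 − 106)/(63 − 61) = 4, so Qs = 4P − 138.
Before the tax: set 310 − 3P = 4P − 138 → P* = 64, Q* = 118.
With the tax collected from buyers, demand (in seller-price terms) shifts: Qd = 310 − 3(P + 3.5).
New equilibrium: buyers pay 66, sellers receive 62.5, Q = 112. (Wedge: Pb − Ps = 3.5.)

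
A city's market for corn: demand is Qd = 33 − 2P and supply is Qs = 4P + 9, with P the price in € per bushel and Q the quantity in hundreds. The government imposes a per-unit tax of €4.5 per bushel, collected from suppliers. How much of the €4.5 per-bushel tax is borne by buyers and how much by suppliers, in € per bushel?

Without the tax, 33 − 2P = 4P + 9 gives 6P = 24, so P* = €4 and Q* = 25.
With the tax collected from suppliers, supply shifts: Qs = 4(P − 4.5) + 9.
Solving gives Q = 19 with buyers paying €7 and suppliers receiving €2.5 (the €4.5 wedge).
Burden on buyers: €3; on suppliers: €1.5. (They sum to €4.5.)

Buyers bear €3 per bushel; suppliers bear €1.5 per bushel.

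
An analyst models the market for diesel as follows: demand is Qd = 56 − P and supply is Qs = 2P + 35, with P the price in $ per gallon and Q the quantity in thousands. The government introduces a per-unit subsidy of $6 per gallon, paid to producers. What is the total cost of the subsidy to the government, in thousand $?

Before the subsidy: set 56 − P = 2P + 35 → P* = $7, Q* = 49.
With a per-unit subsidy paid to producers, each receives P + 6 per unit sold, so supply becomes Qs = 2(P + 6) + 35.
New equilibrium: consumers pay $3, producers receive $9, Q = 53. (Wedge: Pb − Ps = −6.)
Outlay = t · Q = 6 · 53 = $318.

Government outlay = $318 thousand.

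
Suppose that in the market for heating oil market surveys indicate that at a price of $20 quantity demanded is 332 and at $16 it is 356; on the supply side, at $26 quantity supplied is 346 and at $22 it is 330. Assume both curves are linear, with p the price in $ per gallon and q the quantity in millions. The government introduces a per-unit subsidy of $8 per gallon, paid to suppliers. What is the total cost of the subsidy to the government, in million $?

Government outlay = $2761.6 million.

Demand slope: (356 − 332)/(16 − 20) = -6, so qd = 452 − 6p.
Supply slope: (330 − 346)/(22 − 26) = 4, so qs = 4p + 242.
Before the subsidy: set 452 − 6p = 4p + 242 → p* = $21, q* = 326.
With a per-unit subsidy paid to suppliers, each receives p + 8 per unit sold, so supply becomes qs = 4(p + 8) + 242.
New equilibrium: consumers pay $17.8, suppliers receive $25.8, q = 345.2. (Wedge: pb − ps = −8.)
Outlay = t · Q = 8 · 345.2 = $2761.6.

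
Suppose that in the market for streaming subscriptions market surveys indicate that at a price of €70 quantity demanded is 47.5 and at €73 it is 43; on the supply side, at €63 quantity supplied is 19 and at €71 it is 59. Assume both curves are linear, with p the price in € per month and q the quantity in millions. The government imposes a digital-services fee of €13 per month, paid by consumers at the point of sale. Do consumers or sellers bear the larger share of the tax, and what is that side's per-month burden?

Consumers bear the larger share: €10 per month.

Demand slope: (43 − 47.5)/(73 − 70) = -1.5, so qd = 152.5 − 1.5p.
Supply slope: (59 − 19)/(71 − 63) = 5, so qs = 5p − 296.
Before the tax: set 152.5 − 1.5p = 5p − 296 → p* = €69, q* = 49.
With the tax collected from consumers, demand (in seller-price terms) shifts: qd = 152.5 − 1.5(p + 13).
New equilibrium: consumers pay €79, sellers receive €66, q = 34. (Wedge: pb − ps = 13.)
Per-month burden: consumers €10, sellers €3.
Consumers take the larger share because demand is less price-elastic here (demand slope 1.5 vs supply slope 5).
The less price-elastic side of the market bears the larger share of a per-unit tax.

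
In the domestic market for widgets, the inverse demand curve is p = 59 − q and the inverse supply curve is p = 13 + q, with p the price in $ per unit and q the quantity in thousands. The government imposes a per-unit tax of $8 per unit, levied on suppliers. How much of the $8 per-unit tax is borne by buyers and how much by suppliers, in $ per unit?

Buyers bear $4 per unit; suppliers bear $4 per unit.

Inverting to q(p) form: qd = 59 − p; qs = p − 13.
Before the tax: set 59 − p = p − 13 → p* = $36, q* = 23.
With the tax collected from suppliers, supply shifts: qs = (p − 8) − 13.
Solving gives q = 19 with buyers paying $40 and suppliers receiving $32 (the $8 wedge).
Burden on buyers: $4; on suppliers: $4. (They sum to $8.)
The less price-elastic side of the market bears the larger share of a per-unit tax.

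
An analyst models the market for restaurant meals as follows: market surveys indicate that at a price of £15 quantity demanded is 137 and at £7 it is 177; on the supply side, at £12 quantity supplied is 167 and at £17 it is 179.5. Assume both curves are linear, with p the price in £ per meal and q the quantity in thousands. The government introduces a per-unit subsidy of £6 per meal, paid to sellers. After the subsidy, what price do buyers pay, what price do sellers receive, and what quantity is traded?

Demand slope: (177 − 137)/(7 − 15) = -5, so qd = 212 − 5p.
Supply slope: (179.5 − 167)/(17 − 12) = 2.5, so qs = 2.5p + 137.
Without the subsidy, 212 − 5p = 2.5p + 137 gives 7.5p = 75, so p* = £10 and q* = 162.
With a per-unit subsidy paid to sellers, each receives p + 6 per unit sold, so supply becomes qs = 2.5(p + 6) + 137.
Solving gives q = 172 with buyers paying £8 and sellers receiving £14 (the £6 wedge).

Buyers pay £8; sellers receive £14; quantity = 172.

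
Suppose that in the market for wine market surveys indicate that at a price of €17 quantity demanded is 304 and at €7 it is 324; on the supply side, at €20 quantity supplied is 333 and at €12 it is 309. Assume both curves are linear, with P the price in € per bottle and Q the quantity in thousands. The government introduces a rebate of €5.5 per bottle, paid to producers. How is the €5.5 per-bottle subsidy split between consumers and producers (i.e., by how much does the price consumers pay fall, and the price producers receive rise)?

Demand slope: (324 − 304)/(7 − 17) = -2, so Qd = 338 − 2P.
Supply slope: (309 − 333)/(12 − 20) = 3, so Qs = 3P + 273.
Without the subsidy, 338 − 2P = 3P + 273 gives 5P = 65, so P* = €13 and Q* = 312.
With a per-unit subsidy paid to producers, each receives P + 5.5 per unit sold, so supply becomes Qs = 3(P + 5.5) + 273.
New equilibrium: consumers pay €9.7, producers receive €15.2, Q = 318.6. (Wedge: Pb − Ps = −5.5.)
Gain to consumers: €3.3; to producers: €2.2. (They sum to €5.5.)

Consumers gain €3.3 per bottle; producers gain €2.2 per bottle.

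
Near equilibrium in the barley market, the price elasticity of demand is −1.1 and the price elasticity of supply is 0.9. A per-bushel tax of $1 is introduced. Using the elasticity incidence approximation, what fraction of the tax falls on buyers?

Incidence ratio: buyers' share ≈ εs / (εs + |εd|) = 0.9 / (0.9 + 1.1) = 0.45.
Supply is the less elastic side, so buyers bear the smaller share.

Buyers' share ≈ 0.45.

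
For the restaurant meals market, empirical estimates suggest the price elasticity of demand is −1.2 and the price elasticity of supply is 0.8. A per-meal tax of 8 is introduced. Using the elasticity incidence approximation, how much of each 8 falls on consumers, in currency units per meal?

Incidence ratio: consumers' share ≈ εs / (εs + |εd|) = 0.8 / (0.8 + 1.2) = 0.4.
So consumers bear ≈ 0.4 × 8 = 3.2; producers bear 4.8.

Consumers bear ≈ 3.2 per meal.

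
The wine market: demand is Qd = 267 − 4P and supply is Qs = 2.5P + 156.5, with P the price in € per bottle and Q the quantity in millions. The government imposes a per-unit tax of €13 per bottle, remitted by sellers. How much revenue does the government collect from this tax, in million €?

Tax revenue = €2327 million.

Without the tax, 267 − 4P = 2.5P + 156.5 gives 6.5P = 110.5, so P* = €17 and Q* = 199.
With the tax collected from sellers, supply shifts: Qs = 2.5(P − 13) + 156.5.
New equilibrium: buyers pay €22, sellers receive €9, Q = 179. (Wedge: Pb − Ps = 13.)
Revenue = t · Q = 13 · 179 = €2327.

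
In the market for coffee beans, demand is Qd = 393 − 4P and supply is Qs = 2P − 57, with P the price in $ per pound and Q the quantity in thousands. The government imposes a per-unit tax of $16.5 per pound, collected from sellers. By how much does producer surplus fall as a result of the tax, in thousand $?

Without the tax, 393 − 4P = 2P − 57 gives 6P = 450, so P* = $75 and Q* = 93.
With the tax collected from sellers, supply shifts: Qs = 2(P − 16.5) − 57.
New equilibrium: buyers pay $80.5, sellers receive $64, Q = 71. (Wedge: Pb − Ps = 16.5.)
ΔPS is the trapezoid between Q = 71 and Q = 93 of height $11: ½ · (93 + 71) · 11 = $902.

Producer surplus falls by $902 thousand.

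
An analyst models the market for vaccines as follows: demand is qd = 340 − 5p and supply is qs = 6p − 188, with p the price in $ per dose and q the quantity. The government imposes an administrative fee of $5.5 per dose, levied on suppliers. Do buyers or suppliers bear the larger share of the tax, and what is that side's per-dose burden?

Without the tax, 340 − 5p = 6p − 188 gives 11p = 528, so p* = $48 and q* = 100.
With the tax collected from suppliers, supply shifts: qs = 6(p − 5.5) − 188.
Solving gives q = 85 with buyers paying $51 and suppliers receiving $45.5 (the $5.5 wedge).
Per-dose burden: buyers $3, suppliers $2.5.
Buyers take the larger share because demand is less price-elastic here (demand slope 5 vs supply slope 6).

Buyers bear the larger share: $3 per dose.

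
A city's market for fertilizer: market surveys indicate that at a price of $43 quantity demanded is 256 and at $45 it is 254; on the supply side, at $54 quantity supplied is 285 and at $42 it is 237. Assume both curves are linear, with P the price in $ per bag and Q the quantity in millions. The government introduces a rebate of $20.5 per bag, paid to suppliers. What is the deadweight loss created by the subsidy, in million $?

Deadweight loss = $168.1 million.

Demand slope: (254 − 256)/(45 − 43) = -1, so Qd = 299 − P.
Supply slope: (237 − 285)/(42 − 54) = 4, so Qs = 4P + 69.
Before the subsidy: set 299 − P = 4P + 69 → P* = $46, Q* = 253.
With a per-unit subsidy paid to suppliers, each receives P + 20.5 per unit sold, so supply becomes Qs = 4(P + 20.5) + 69.
New equilibrium: consumers pay $29.6, suppliers receive $50.1, Q = 269.4. (Wedge: Pb − Ps = −20.5.)
Quantity rises by |ΔQ| = |253 − 269.4| = 16.4.
DWL = ½ · t · |ΔQ| = ½ · 20.5 · 16.4 = $168.1.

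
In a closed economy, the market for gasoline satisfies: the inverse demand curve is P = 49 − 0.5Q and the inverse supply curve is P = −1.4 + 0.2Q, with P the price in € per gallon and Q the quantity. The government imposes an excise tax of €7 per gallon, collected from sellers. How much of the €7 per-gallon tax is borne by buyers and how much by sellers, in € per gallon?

Rewrite in direct form: Qd = 98 − 2P and Qs = 5P + 7.
Without the tax, 98 − 2P = 5P + 7 gives 7P = 91, so P* = €13 and Q* = 72.
With the tax collected from sellers, supply shifts: Qs = 5(P − 7) + 7.
New equilibrium: buyers pay €18, sellers receive €11, Q = 62. (Wedge: Pb − Ps = 7.)
Burden on buyers: €5; on sellers: €2. (They sum to €7.)

Buyers bear €5 per gallon; sellers bear €2 per gallon.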